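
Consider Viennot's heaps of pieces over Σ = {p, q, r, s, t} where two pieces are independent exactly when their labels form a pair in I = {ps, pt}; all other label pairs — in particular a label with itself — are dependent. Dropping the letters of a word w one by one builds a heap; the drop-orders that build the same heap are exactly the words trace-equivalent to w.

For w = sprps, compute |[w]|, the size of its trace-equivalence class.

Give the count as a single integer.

#0=s has no predecessor
#1=p has no predecessor
#2=r depends on [0:s, 1:p]
#3=p depends on [2:r]
#4=s depends on [2:r]
sources: [0:s, 1:p]
N(rest) = Σ N(rest − s) over sources s of rest; N(one piece) = 1:
  size 1 → [3]=1  [4]=1
  size 2 → [3,4]=2
  size 3 → [2,3,4]=2
  first=0(s) contributes 2
  first=1(p) contributes 2
|[w]| = 4

4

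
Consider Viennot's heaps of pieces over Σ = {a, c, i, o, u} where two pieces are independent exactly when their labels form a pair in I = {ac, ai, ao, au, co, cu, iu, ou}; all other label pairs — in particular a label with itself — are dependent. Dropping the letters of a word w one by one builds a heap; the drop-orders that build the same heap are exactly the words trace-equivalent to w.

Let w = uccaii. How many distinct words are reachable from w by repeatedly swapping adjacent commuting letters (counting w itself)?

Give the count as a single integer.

#0=u has no predecessor
#1=c has no predecessor
#2=c depends on [1:c]
#3=a has no predecessor
#4=i depends on [2:c]
#5=i depends on [4:i]
sources: [0:u, 1:c, 3:a]
N(rest) = Σ N(rest − s) over sources s of rest; N(one piece) = 1:
  size 1 → [0]=1  [3]=1  [5]=1
  size 2 → [0,3]=2  [0,5]=2  [3,5]=2  [4,5]=1
  size 3 → [0,3,5]=6  [0,4,5]=3  [2,4,5]=1  [3,4,5]=3
  size 4 → [0,2,4,5]=4  [0,3,4,5]=12  [1,2,4,5]=1  [2,3,4,5]=4
  first=0(u) contributes 5
  first=1(c) contributes 20
  first=3(a) contributes 5
|[w]| = 30

30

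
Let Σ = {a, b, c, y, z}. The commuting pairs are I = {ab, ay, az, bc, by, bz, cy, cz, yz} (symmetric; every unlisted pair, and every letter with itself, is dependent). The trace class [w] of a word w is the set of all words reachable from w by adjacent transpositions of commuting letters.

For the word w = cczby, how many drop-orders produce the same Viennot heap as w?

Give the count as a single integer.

#0=c has no predecessor
#1=c depends on [0:c]
#2=z has no predecessor
#3=b has no predecessor
#4=y has no predecessor
sources: [0:c, 2:z, 3:b, 4:y]
N(rest) = Σ N(rest − s) over sources s of rest; N(one piece) = 1:
  size 1 → [1]=1  [2]=1  [3]=1  [4]=1
  size 2 → [0,1]=1  [1,2]=2  [1,3]=2  [1,4]=2  [2,3]=2  [2,4]=2  [3,4]=2
  size 3 → [0,1,2]=3  [0,1,3]=3  [0,1,4]=3  [1,2,3]=6  [1,2,4]=6  [1,3,4]=6  [2,3,4]=6
  first=0(c) contributes 24
  first=2(z) contributes 12
  first=3(b) contributes 12
  first=4(y) contributes 12
|[w]| = 60

60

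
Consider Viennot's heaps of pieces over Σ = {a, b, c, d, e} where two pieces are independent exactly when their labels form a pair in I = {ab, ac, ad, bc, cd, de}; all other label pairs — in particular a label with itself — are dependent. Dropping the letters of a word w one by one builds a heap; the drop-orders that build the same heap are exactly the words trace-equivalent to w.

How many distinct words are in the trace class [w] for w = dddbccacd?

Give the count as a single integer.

504

#0=d has no predecessor
#1=d depends on [0:d]
#2=d depends on [1:d]
#3=b depends on [2:d]
#4=c has no predecessor
#5=c depends on [4:c]
#6=a has no predecessor
#7=c depends on [5:c]
#8=d depends on [3:b]
sources: [0:d, 4:c, 6:a]
N(rest) = Σ N(rest − s) over sources s of rest; N(one piece) = 1:
  size 1 → [6]=1  [7]=1  [8]=1
  size 2 → [3,8]=1  [5,7]=1  [6,7]=2  [6,8]=2  [7,8]=2
  size 3 → [2,3,8]=1  [3,6,8]=3  [3,7,8]=3  [4,5,7]=1  [5,6,7]=3  [5,7,8]=3  [6,7,8]=6
  size 4 → [1,2,3,8]=1  [2,3,6,8]=4  [2,3,7,8]=4  [3,5,7,8]=6  [3,6,7,8]=12  [4,5,6,7]=4  [4,5,7,8]=4  [5,6,7,8]=12
  size 5 → [0,1,2,3,8]=1  [1,2,3,6,8]=5  [1,2,3,7,8]=5  [2,3,5,7,8]=10  [2,3,6,7,8]=20  [3,4,5,7,8]=10  [3,5,6,7,8]=30  [4,5,6,7,8]=20
  size 6 → [0,1,2,3,6,8]=6  [0,1,2,3,7,8]=6  [1,2,3,5,7,8]=15  [1,2,3,6,7,8]=30  [2,3,4,5,7,8]=20  [2,3,5,6,7,8]=60  [3,4,5,6,7,8]=60
  size 7 → [0,1,2,3,5,7,8]=21  [0,1,2,3,6,7,8]=42  [1,2,3,4,5,7,8]=35  [1,2,3,5,6,7,8]=105  [2,3,4,5,6,7,8]=140
  first=0(d) contributes 280
  first=4(c) contributes 168
  first=6(a) contributes 56
|[w]| = 504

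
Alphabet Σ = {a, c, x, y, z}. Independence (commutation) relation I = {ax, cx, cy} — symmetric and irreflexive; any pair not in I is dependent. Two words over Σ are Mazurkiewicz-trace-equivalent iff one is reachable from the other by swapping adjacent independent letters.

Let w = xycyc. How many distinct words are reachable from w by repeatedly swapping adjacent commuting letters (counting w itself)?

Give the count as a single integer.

10

#0=x has no predecessor
#1=y depends on [0:x]
#2=c has no predecessor
#3=y depends on [1:y]
#4=c depends on [2:c]
sources: [0:x, 2:c]
N(rest) = Σ N(rest − s) over sources s of rest; N(one piece) = 1:
  size 1 → [3]=1  [4]=1
  size 2 → [1,3]=1  [2,4]=1  [3,4]=2
  size 3 → [0,1,3]=1  [1,3,4]=3  [2,3,4]=3
  first=0(x) contributes 6
  first=2(c) contributes 4
|[w]| = 10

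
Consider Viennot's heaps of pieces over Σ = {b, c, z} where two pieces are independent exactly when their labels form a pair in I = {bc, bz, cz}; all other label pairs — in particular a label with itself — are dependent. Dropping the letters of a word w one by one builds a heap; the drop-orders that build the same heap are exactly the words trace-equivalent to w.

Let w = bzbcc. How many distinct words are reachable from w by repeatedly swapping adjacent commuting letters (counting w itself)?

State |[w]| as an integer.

30

#0=b has no predecessor
#1=z has no predecessor
#2=b depends on [0:b]
#3=c has no predecessor
#4=c depends on [3:c]
sources: [0:b, 1:z, 3:c]
N(rest) = Σ N(rest − s) over sources s of rest; N(one piece) = 1:
  size 1 → [1]=1  [2]=1  [4]=1
  size 2 → [0,2]=1  [1,2]=2  [1,4]=2  [2,4]=2  [3,4]=1
  size 3 → [0,1,2]=3  [0,2,4]=3  [1,2,4]=6  [1,3,4]=3  [2,3,4]=3
  first=0(b) contributes 12
  first=1(z) contributes 6
  first=3(c) contributes 12
|[w]| = 30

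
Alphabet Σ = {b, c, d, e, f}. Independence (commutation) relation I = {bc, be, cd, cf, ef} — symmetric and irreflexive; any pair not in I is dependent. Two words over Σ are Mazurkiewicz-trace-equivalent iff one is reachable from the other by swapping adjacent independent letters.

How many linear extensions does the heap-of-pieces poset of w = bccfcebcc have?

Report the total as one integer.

84

#0=b has no predecessor
#1=c has no predecessor
#2=c depends on [1:c]
#3=f depends on [0:b]
#4=c depends on [2:c]
#5=e depends on [4:c]
#6=b depends on [3:f]
#7=c depends on [5:e]
#8=c depends on [7:c]
sources: [0:b, 1:c]
N(rest) = Σ N(rest − s) over sources s of rest; N(one piece) = 1:
  size 1 → [6]=1  [8]=1
  size 2 → [3,6]=1  [6,8]=2  [7,8]=1
  size 3 → [0,3,6]=1  [3,6,8]=3  [5,7,8]=1  [6,7,8]=3
  size 4 → [0,3,6,8]=4  [3,6,7,8]=6  [4,5,7,8]=1  [5,6,7,8]=4
  size 5 → [0,3,6,7,8]=10  [2,4,5,7,8]=1  [3,5,6,7,8]=10  [4,5,6,7,8]=5
  size 6 → [0,3,5,6,7,8]=20  [1,2,4,5,7,8]=1  [2,4,5,6,7,8]=6  [3,4,5,6,7,8]=15
  size 7 → [0,3,4,5,6,7,8]=35  [1,2,4,5,6,7,8]=7  [2,3,4,5,6,7,8]=21
  first=0(b) contributes 28
  first=1(c) contributes 56
|[w]| = 84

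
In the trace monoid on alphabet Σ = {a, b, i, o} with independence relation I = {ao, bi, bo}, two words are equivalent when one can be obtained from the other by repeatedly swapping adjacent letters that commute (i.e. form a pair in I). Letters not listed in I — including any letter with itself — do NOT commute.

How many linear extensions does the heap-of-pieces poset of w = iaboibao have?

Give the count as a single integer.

drop 0:i onto floor
drop 1:a onto {0:i}
drop 2:b onto {1:a}
drop 3:o onto {0:i}
drop 4:i onto {1:a, 3:o}
drop 5:b onto {2:b}
drop 6:a onto {4:i, 5:b}
drop 7:o onto {4:i}
ground layer = {0:i}
drop-orders for the pieces not yet dropped (sum over which currently-grounded one goes next):
  1 to go: {6} 1  {7} 1
  2 to go: {5,6} 1  {6,7} 2
  3 to go: {2,5,6} 1  {4,6,7} 2  {5,6,7} 3
  4 to go: {2,5,6,7} 4  {3,4,6,7} 2  {4,5,6,7} 5
  5 to go: {2,4,5,6,7} 9  {3,4,5,6,7} 7
  6 to go: {1,2,4,5,6,7} 9  {2,3,4,5,6,7} 16
  if 0:i drops first: 25 orders

25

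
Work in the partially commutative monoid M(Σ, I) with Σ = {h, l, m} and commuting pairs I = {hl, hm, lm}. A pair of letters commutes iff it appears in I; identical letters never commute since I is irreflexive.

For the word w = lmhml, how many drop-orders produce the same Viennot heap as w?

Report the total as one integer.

#0=l has no predecessor
#1=m has no predecessor
#2=h has no predecessor
#3=m depends on [1:m]
#4=l depends on [0:l]
sources: [0:l, 1:m, 2:h]
N(rest) = Σ N(rest − s) over sources s of rest; N(one piece) = 1:
  size 1 → [2]=1  [3]=1  [4]=1
  size 2 → [0,4]=1  [1,3]=1  [2,3]=2  [2,4]=2  [3,4]=2
  size 3 → [0,2,4]=3  [0,3,4]=3  [1,2,3]=3  [1,3,4]=3  [2,3,4]=6
  first=0(l) contributes 12
  first=1(m) contributes 12
  first=2(h) contributes 6
|[w]| = 30

30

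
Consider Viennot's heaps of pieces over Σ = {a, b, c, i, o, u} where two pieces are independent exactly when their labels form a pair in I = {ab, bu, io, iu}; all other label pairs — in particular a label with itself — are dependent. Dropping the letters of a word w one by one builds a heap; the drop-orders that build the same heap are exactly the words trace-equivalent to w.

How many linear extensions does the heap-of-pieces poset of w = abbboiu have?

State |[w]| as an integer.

12

0(a) covers ∅
1(b) covers ∅
2(b) covers 1:b
3(b) covers 2:b
4(o) covers 0:a, 3:b
5(i) covers 0:a, 3:b
6(u) covers 4:o
floor of heap: 0:a, 1:b
completions by unplaced set U, small U first (add the entries for U minus each lowest piece of U):
  |U|=1: {5}:1  {6}:1
  |U|=2: {4,6}:1  {5,6}:2
  |U|=3: {4,5,6}:3
  |U|=4: {0,4,5,6}:3  {3,4,5,6}:3
  |U|=5: {0,3,4,5,6}:6  {2,3,4,5,6}:3
  start at 0(a): 3
  start at 1(b): 9
sum over floor = 12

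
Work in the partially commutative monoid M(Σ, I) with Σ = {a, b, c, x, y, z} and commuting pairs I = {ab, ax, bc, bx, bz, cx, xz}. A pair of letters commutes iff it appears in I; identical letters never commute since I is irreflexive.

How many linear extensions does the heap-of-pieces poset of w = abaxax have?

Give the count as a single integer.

piece 0:a — minimal
piece 1:b — minimal
piece 2:a rests on {0:a}
piece 3:x — minimal
piece 4:a rests on {2:a}
piece 5:x rests on {3:x}
minimal pieces: {0:a, 1:b, 3:x}
ways to finish when only these pieces remain (= sum over removing one remaining piece with nothing left below it):
  1 left: {1}→1  {4}→1  {5}→1
  2 left: {1,4}→2  {1,5}→2  {2,4}→1  {3,5}→1  {4,5}→2
  3 left: {0,2,4}→1  {1,2,4}→3  {1,3,5}→3  {1,4,5}→6  {2,4,5}→3  {3,4,5}→3
  4 left: {0,1,2,4}→4  {0,2,4,5}→4  {1,2,4,5}→12  {1,3,4,5}→12  {2,3,4,5}→6
  placing 0:a first → 30 extensions
  placing 1:b first → 10 extensions
  placing 3:x first → 20 extensions
total linear extensions = 60

60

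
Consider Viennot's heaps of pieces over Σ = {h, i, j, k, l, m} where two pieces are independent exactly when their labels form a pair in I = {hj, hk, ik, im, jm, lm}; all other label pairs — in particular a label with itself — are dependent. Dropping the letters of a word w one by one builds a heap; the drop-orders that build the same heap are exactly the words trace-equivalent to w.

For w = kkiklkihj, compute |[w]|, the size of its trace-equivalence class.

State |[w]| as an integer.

#0=k has no predecessor
#1=k depends on [0:k]
#2=i has no predecessor
#3=k depends on [1:k]
#4=l depends on [2:i, 3:k]
#5=k depends on [4:l]
#6=i depends on [4:l]
#7=h depends on [6:i]
#8=j depends on [5:k, 6:i]
sources: [0:k, 2:i]
N(rest) = Σ N(rest − s) over sources s of rest; N(one piece) = 1:
  size 1 → [7]=1  [8]=1
  size 2 → [5,8]=1  [7,8]=2
  size 3 → [5,7,8]=3  [6,7,8]=2
  size 4 → [5,6,7,8]=5
  size 5 → [4,5,6,7,8]=5
  size 6 → [2,4,5,6,7,8]=5  [3,4,5,6,7,8]=5
  size 7 → [1,3,4,5,6,7,8]=5  [2,3,4,5,6,7,8]=10
  first=0(k) contributes 15
  first=2(i) contributes 5
|[w]| = 20

20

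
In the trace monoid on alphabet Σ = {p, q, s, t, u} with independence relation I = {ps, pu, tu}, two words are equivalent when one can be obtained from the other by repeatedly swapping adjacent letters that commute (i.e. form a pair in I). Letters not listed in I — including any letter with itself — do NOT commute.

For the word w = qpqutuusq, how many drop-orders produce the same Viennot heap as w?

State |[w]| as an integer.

4

piece 0:q — minimal
piece 1:p rests on {0:q}
piece 2:q rests on {1:p}
piece 3:u rests on {2:q}
piece 4:t rests on {2:q}
piece 5:u rests on {3:u}
piece 6:u rests on {5:u}
piece 7:s rests on {4:t, 6:u}
piece 8:q rests on {7:s}
minimal pieces: {0:q}
ways to finish when only these pieces remain (= sum over removing one remaining piece with nothing left below it):
  1 left: {8}→1
  2 left: {7,8}→1
  3 left: {4,7,8}→1  {6,7,8}→1
  4 left: {4,6,7,8}→2  {5,6,7,8}→1
  5 left: {3,5,6,7,8}→1  {4,5,6,7,8}→3
  6 left: {3,4,5,6,7,8}→4
  7 left: {2,3,4,5,6,7,8}→4
  placing 0:q first → 4 extensions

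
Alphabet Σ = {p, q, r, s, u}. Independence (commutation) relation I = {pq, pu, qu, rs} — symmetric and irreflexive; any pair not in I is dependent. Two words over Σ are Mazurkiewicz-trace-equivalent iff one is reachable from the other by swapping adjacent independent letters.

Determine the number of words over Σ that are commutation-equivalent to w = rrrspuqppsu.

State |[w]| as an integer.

#0=r has no predecessor
#1=r depends on [0:r]
#2=r depends on [1:r]
#3=s has no predecessor
#4=p depends on [2:r, 3:s]
#5=u depends on [2:r, 3:s]
#6=q depends on [2:r, 3:s]
#7=p depends on [4:p]
#8=p depends on [7:p]
#9=s depends on [5:u, 6:q, 8:p]
#10=u depends on [9:s]
sources: [0:r, 3:s]
N(rest) = Σ N(rest − s) over sources s of rest; N(one piece) = 1:
  size 1 → [10]=1
  size 2 → [9,10]=1
  size 3 → [5,9,10]=1  [6,9,10]=1  [8,9,10]=1
  size 4 → [5,6,9,10]=2  [5,8,9,10]=2  [6,8,9,10]=2  [7,8,9,10]=1
  size 5 → [4,7,8,9,10]=1  [5,6,8,9,10]=6  [5,7,8,9,10]=3  [6,7,8,9,10]=3
  size 6 → [4,5,7,8,9,10]=4  [4,6,7,8,9,10]=4  [5,6,7,8,9,10]=12
  size 7 → [4,5,6,7,8,9,10]=20
  size 8 → [2,4,5,6,7,8,9,10]=20  [3,4,5,6,7,8,9,10]=20
  size 9 → [1,2,4,5,6,7,8,9,10]=20  [2,3,4,5,6,7,8,9,10]=40
  first=0(r) contributes 60
  first=3(s) contributes 20
|[w]| = 80

80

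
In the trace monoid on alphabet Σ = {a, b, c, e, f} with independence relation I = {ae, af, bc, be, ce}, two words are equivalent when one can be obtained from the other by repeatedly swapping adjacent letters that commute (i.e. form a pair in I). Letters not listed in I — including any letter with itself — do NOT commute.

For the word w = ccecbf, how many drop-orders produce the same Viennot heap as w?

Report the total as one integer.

20

drop 0:c onto floor
drop 1:c onto {0:c}
drop 2:e onto floor
drop 3:c onto {1:c}
drop 4:b onto floor
drop 5:f onto {2:e, 3:c, 4:b}
ground layer = {0:c, 2:e, 4:b}
drop-orders for the pieces not yet dropped (sum over which currently-grounded one goes next):
  1 to go: {5} 1
  2 to go: {2,5} 1  {3,5} 1  {4,5} 1
  3 to go: {1,3,5} 1  {2,3,5} 2  {2,4,5} 2  {3,4,5} 2
  4 to go: {0,1,3,5} 1  {1,2,3,5} 3  {1,3,4,5} 3  {2,3,4,5} 6
  if 0:c drops first: 12 orders
  if 2:e drops first: 4 orders
  if 4:b drops first: 4 orders
heap linearizations: 20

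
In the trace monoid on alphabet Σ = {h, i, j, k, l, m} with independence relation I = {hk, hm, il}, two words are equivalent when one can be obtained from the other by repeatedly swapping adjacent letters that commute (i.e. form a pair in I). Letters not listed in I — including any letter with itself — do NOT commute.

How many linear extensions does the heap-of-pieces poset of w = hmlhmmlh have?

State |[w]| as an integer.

0(h) covers ∅
1(m) covers ∅
2(l) covers 0:h, 1:m
3(h) covers 2:l
4(m) covers 2:l
5(m) covers 4:m
6(l) covers 3:h, 5:m
7(h) covers 6:l
floor of heap: 0:h, 1:m
completions by unplaced set U, small U first (add the entries for U minus each lowest piece of U):
  |U|=1: {7}:1
  |U|=2: {6,7}:1
  |U|=3: {3,6,7}:1  {5,6,7}:1
  |U|=4: {3,5,6,7}:2  {4,5,6,7}:1
  |U|=5: {3,4,5,6,7}:3
  |U|=6: {2,3,4,5,6,7}:3
  start at 0(h): 3
  start at 1(m): 3
sum over floor = 6

6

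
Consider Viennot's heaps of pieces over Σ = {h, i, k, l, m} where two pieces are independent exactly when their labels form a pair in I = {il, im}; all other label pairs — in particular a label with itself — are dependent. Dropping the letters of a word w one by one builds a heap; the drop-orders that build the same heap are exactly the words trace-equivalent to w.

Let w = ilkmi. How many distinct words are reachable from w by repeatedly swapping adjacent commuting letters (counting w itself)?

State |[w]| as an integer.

piece 0:i — minimal
piece 1:l — minimal
piece 2:k rests on {0:i, 1:l}
piece 3:m rests on {2:k}
piece 4:i rests on {2:k}
minimal pieces: {0:i, 1:l}
ways to finish when only these pieces remain (= sum over removing one remaining piece with nothing left below it):
  1 left: {3}→1  {4}→1
  2 left: {3,4}→2
  3 left: {2,3,4}→2
  placing 0:i first → 2 extensions
  placing 1:l first → 2 extensions
total linear extensions = 4

4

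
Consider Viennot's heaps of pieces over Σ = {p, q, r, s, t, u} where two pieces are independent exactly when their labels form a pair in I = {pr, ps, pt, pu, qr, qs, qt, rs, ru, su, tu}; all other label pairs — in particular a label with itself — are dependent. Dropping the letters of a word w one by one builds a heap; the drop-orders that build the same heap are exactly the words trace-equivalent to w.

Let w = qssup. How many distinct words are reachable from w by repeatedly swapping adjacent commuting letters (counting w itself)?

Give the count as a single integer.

piece 0:q — minimal
piece 1:s — minimal
piece 2:s rests on {1:s}
piece 3:u rests on {0:q}
piece 4:p rests on {0:q}
minimal pieces: {0:q, 1:s}
ways to finish when only these pieces remain (= sum over removing one remaining piece with nothing left below it):
  1 left: {2}→1  {3}→1  {4}→1
  2 left: {1,2}→1  {2,3}→2  {2,4}→2  {3,4}→2
  3 left: {0,3,4}→2  {1,2,3}→3  {1,2,4}→3  {2,3,4}→6
  placing 0:q first → 12 extensions
  placing 1:s first → 8 extensions
total linear extensions = 20

20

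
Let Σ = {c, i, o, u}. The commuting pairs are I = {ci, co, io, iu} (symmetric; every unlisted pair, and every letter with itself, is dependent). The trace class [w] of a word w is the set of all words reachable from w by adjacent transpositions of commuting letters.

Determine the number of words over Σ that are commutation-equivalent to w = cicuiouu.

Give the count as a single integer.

28

#0=c has no predecessor
#1=i has no predecessor
#2=c depends on [0:c]
#3=u depends on [2:c]
#4=i depends on [1:i]
#5=o depends on [3:u]
#6=u depends on [5:o]
#7=u depends on [6:u]
sources: [0:c, 1:i]
N(rest) = Σ N(rest − s) over sources s of rest; N(one piece) = 1:
  size 1 → [4]=1  [7]=1
  size 2 → [1,4]=1  [4,7]=2  [6,7]=1
  size 3 → [1,4,7]=3  [4,6,7]=3  [5,6,7]=1
  size 4 → [1,4,6,7]=6  [3,5,6,7]=1  [4,5,6,7]=4
  size 5 → [1,4,5,6,7]=10  [2,3,5,6,7]=1  [3,4,5,6,7]=5
  size 6 → [0,2,3,5,6,7]=1  [1,3,4,5,6,7]=15  [2,3,4,5,6,7]=6
  first=0(c) contributes 21
  first=1(i) contributes 7
|[w]| = 28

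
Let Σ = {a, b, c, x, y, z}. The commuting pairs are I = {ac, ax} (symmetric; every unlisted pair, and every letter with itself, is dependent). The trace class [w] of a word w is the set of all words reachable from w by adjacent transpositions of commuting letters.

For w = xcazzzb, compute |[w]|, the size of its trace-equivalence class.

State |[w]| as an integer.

piece 0:x — minimal
piece 1:c rests on {0:x}
piece 2:a — minimal
piece 3:z rests on {1:c, 2:a}
piece 4:z rests on {3:z}
piece 5:z rests on {4:z}
piece 6:b rests on {5:z}
minimal pieces: {0:x, 2:a}
ways to finish when only these pieces remain (= sum over removing one remaining piece with nothing left below it):
  1 left: {6}→1
  2 left: {5,6}→1
  3 left: {4,5,6}→1
  4 left: {3,4,5,6}→1
  5 left: {1,3,4,5,6}→1  {2,3,4,5,6}→1
  placing 0:x first → 2 extensions
  placing 2:a first → 1 extensions
total linear extensions = 3

3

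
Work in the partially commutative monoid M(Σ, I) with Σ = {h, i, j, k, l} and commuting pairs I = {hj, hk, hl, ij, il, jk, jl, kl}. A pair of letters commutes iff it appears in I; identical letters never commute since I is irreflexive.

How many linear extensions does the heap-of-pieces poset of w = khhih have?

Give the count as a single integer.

0(k) covers ∅
1(h) covers ∅
2(h) covers 1:h
3(i) covers 0:k, 2:h
4(h) covers 3:i
floor of heap: 0:k, 1:h
completions by unplaced set U, small U first (add the entries for U minus each lowest piece of U):
  |U|=1: {4}:1
  |U|=2: {3,4}:1
  |U|=3: {0,3,4}:1  {2,3,4}:1
  start at 0(k): 1
  start at 1(h): 2
sum over floor = 3

3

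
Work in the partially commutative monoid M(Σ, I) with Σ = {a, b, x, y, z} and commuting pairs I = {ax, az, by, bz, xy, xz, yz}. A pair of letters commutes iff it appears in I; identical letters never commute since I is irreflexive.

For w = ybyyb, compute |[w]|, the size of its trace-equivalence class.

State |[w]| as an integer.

#0=y has no predecessor
#1=b has no predecessor
#2=y depends on [0:y]
#3=y depends on [2:y]
#4=b depends on [1:b]
sources: [0:y, 1:b]
N(rest) = Σ N(rest − s) over sources s of rest; N(one piece) = 1:
  size 1 → [3]=1  [4]=1
  size 2 → [1,4]=1  [2,3]=1  [3,4]=2
  size 3 → [0,2,3]=1  [1,3,4]=3  [2,3,4]=3
  first=0(y) contributes 6
  first=1(b) contributes 4
|[w]| = 10

10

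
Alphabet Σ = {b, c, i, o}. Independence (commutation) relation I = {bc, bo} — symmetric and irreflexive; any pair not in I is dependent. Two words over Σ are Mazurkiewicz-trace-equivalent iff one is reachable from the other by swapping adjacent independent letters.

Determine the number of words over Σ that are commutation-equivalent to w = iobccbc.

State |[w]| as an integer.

15

piece 0:i — minimal
piece 1:o rests on {0:i}
piece 2:b rests on {0:i}
piece 3:c rests on {1:o}
piece 4:c rests on {3:c}
piece 5:b rests on {2:b}
piece 6:c rests on {4:c}
minimal pieces: {0:i}
ways to finish when only these pieces remain (= sum over removing one remaining piece with nothing left below it):
  1 left: {5}→1  {6}→1
  2 left: {2,5}→1  {4,6}→1  {5,6}→2
  3 left: {2,5,6}→3  {3,4,6}→1  {4,5,6}→3
  4 left: {1,3,4,6}→1  {2,4,5,6}→6  {3,4,5,6}→4
  5 left: {1,3,4,5,6}→5  {2,3,4,5,6}→10
  placing 0:i first → 15 extensions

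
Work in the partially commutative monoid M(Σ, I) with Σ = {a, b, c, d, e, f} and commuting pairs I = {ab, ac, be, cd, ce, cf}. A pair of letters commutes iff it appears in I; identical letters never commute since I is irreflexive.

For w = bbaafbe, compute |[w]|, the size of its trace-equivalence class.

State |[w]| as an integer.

0(b) covers ∅
1(b) covers 0:b
2(a) covers ∅
3(a) covers 2:a
4(f) covers 1:b, 3:a
5(b) covers 4:f
6(e) covers 4:f
floor of heap: 0:b, 2:a
completions by unplaced set U, small U first (add the entries for U minus each lowest piece of U):
  |U|=1: {5}:1  {6}:1
  |U|=2: {5,6}:2
  |U|=3: {4,5,6}:2
  |U|=4: {1,4,5,6}:2  {3,4,5,6}:2
  |U|=5: {0,1,4,5,6}:2  {1,3,4,5,6}:4  {2,3,4,5,6}:2
  start at 0(b): 6
  start at 2(a): 6
sum over floor = 12

12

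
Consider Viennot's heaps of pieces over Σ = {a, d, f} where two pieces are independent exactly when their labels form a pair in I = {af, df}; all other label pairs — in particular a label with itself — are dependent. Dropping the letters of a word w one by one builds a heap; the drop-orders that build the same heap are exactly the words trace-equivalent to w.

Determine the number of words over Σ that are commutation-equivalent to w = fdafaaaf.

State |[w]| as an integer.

56

#0=f has no predecessor
#1=d has no predecessor
#2=a depends on [1:d]
#3=f depends on [0:f]
#4=a depends on [2:a]
#5=a depends on [4:a]
#6=a depends on [5:a]
#7=f depends on [3:f]
sources: [0:f, 1:d]
N(rest) = Σ N(rest − s) over sources s of rest; N(one piece) = 1:
  size 1 → [6]=1  [7]=1
  size 2 → [3,7]=1  [5,6]=1  [6,7]=2
  size 3 → [0,3,7]=1  [3,6,7]=3  [4,5,6]=1  [5,6,7]=3
  size 4 → [0,3,6,7]=4  [2,4,5,6]=1  [3,5,6,7]=6  [4,5,6,7]=4
  size 5 → [0,3,5,6,7]=10  [1,2,4,5,6]=1  [2,4,5,6,7]=5  [3,4,5,6,7]=10
  size 6 → [0,3,4,5,6,7]=20  [1,2,4,5,6,7]=6  [2,3,4,5,6,7]=15
  first=0(f) contributes 21
  first=1(d) contributes 35
|[w]| = 56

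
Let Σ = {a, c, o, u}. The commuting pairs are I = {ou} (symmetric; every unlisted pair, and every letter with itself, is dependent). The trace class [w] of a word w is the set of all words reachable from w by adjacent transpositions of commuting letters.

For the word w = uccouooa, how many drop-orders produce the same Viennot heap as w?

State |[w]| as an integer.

piece 0:u — minimal
piece 1:c rests on {0:u}
piece 2:c rests on {1:c}
piece 3:o rests on {2:c}
piece 4:u rests on {2:c}
piece 5:o rests on {3:o}
piece 6:o rests on {5:o}
piece 7:a rests on {4:u, 6:o}
minimal pieces: {0:u}
ways to finish when only these pieces remain (= sum over removing one remaining piece with nothing left below it):
  1 left: {7}→1
  2 left: {4,7}→1  {6,7}→1
  3 left: {4,6,7}→2  {5,6,7}→1
  4 left: {3,5,6,7}→1  {4,5,6,7}→3
  5 left: {3,4,5,6,7}→4
  6 left: {2,3,4,5,6,7}→4
  placing 0:u first → 4 extensions

4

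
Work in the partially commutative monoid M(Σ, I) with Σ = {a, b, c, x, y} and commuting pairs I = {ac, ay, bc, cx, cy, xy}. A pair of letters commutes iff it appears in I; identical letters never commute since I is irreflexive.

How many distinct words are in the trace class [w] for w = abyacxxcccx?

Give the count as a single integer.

#0=a has no predecessor
#1=b depends on [0:a]
#2=y depends on [1:b]
#3=a depends on [1:b]
#4=c has no predecessor
#5=x depends on [3:a]
#6=x depends on [5:x]
#7=c depends on [4:c]
#8=c depends on [7:c]
#9=c depends on [8:c]
#10=x depends on [6:x]
sources: [0:a, 4:c]
N(rest) = Σ N(rest − s) over sources s of rest; N(one piece) = 1:
  size 1 → [2]=1  [9]=1  [10]=1
  size 2 → [2,9]=2  [2,10]=2  [6,10]=1  [8,9]=1  [9,10]=2
  size 3 → [2,6,10]=3  [2,8,9]=3  [2,9,10]=6  [5,6,10]=1  [6,9,10]=3  [7,8,9]=1  [8,9,10]=3
  size 4 → [2,5,6,10]=4  [2,6,9,10]=12  [2,7,8,9]=4  [2,8,9,10]=12  [3,5,6,10]=1  [4,7,8,9]=1  [5,6,9,10]=4  [6,8,9,10]=6  [7,8,9,10]=4
  size 5 → [2,3,5,6,10]=5  [2,4,7,8,9]=5  [2,5,6,9,10]=20  [2,6,8,9,10]=30  [2,7,8,9,10]=20  [3,5,6,9,10]=5  [4,7,8,9,10]=5  [5,6,8,9,10]=10  [6,7,8,9,10]=10
  size 6 → [1,2,3,5,6,10]=5  [2,3,5,6,9,10]=30  [2,4,7,8,9,10]=30  [2,5,6,8,9,10]=60  [2,6,7,8,9,10]=60  [3,5,6,8,9,10]=15  [4,6,7,8,9,10]=15  [5,6,7,8,9,10]=20
  size 7 → [0,1,2,3,5,6,10]=5  [1,2,3,5,6,9,10]=35  [2,3,5,6,8,9,10]=105  [2,4,6,7,8,9,10]=105  [2,5,6,7,8,9,10]=140  [3,5,6,7,8,9,10]=35  [4,5,6,7,8,9,10]=35
  size 8 → [0,1,2,3,5,6,9,10]=40  [1,2,3,5,6,8,9,10]=140  [2,3,5,6,7,8,9,10]=280  [2,4,5,6,7,8,9,10]=280  [3,4,5,6,7,8,9,10]=70
  size 9 → [0,1,2,3,5,6,8,9,10]=180  [1,2,3,5,6,7,8,9,10]=420  [2,3,4,5,6,7,8,9,10]=630
  first=0(a) contributes 1050
  first=4(c) contributes 600
|[w]| = 1650

1650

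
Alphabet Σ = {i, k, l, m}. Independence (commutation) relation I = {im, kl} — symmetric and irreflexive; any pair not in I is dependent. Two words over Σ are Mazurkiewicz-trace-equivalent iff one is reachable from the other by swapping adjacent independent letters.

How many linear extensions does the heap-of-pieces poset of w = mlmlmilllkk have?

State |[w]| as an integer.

20

0(m) covers ∅
1(l) covers 0:m
2(m) covers 1:l
3(l) covers 2:m
4(m) covers 3:l
5(i) covers 3:l
6(l) covers 4:m, 5:i
7(l) covers 6:l
8(l) covers 7:l
9(k) covers 4:m, 5:i
10(k) covers 9:k
floor of heap: 0:m
completions by unplaced set U, small U first (add the entries for U minus each lowest piece of U):
  |U|=1: {8}:1  {10}:1
  |U|=2: {7,8}:1  {8,10}:2  {9,10}:1
  |U|=3: {6,7,8}:1  {7,8,10}:3  {8,9,10}:3
  |U|=4: {6,7,8,10}:4  {7,8,9,10}:6
  |U|=5: {6,7,8,9,10}:10
  |U|=6: {4,6,7,8,9,10}:10  {5,6,7,8,9,10}:10
  |U|=7: {4,5,6,7,8,9,10}:20
  |U|=8: {3,4,5,6,7,8,9,10}:20
  |U|=9: {2,3,4,5,6,7,8,9,10}:20
  start at 0(m): 20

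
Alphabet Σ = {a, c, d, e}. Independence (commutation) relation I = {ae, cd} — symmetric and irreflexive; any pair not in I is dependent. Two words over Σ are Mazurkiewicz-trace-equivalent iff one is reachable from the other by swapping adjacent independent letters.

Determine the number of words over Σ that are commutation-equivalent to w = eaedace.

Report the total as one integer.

#0=e has no predecessor
#1=a has no predecessor
#2=e depends on [0:e]
#3=d depends on [1:a, 2:e]
#4=a depends on [3:d]
#5=c depends on [4:a]
#6=e depends on [5:c]
sources: [0:e, 1:a]
N(rest) = Σ N(rest − s) over sources s of rest; N(one piece) = 1:
  size 1 → [6]=1
  size 2 → [5,6]=1
  size 3 → [4,5,6]=1
  size 4 → [3,4,5,6]=1
  size 5 → [1,3,4,5,6]=1  [2,3,4,5,6]=1
  first=0(e) contributes 2
  first=1(a) contributes 1
|[w]| = 3

3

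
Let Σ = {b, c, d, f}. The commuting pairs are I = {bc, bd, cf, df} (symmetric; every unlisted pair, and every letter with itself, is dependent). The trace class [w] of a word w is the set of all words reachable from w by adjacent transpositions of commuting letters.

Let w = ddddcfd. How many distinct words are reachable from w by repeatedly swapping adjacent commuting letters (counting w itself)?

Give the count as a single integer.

7

#0=d has no predecessor
#1=d depends on [0:d]
#2=d depends on [1:d]
#3=d depends on [2:d]
#4=c depends on [3:d]
#5=f has no predecessor
#6=d depends on [4:c]
sources: [0:d, 5:f]
N(rest) = Σ N(rest − s) over sources s of rest; N(one piece) = 1:
  size 1 → [5]=1  [6]=1
  size 2 → [4,6]=1  [5,6]=2
  size 3 → [3,4,6]=1  [4,5,6]=3
  size 4 → [2,3,4,6]=1  [3,4,5,6]=4
  size 5 → [1,2,3,4,6]=1  [2,3,4,5,6]=5
  first=0(d) contributes 6
  first=5(f) contributes 1
|[w]| = 7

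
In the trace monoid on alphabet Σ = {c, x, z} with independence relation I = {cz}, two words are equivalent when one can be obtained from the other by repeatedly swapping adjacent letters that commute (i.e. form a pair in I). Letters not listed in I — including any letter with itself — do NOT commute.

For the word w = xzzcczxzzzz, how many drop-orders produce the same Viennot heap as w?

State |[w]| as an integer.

10

#0=x has no predecessor
#1=z depends on [0:x]
#2=z depends on [1:z]
#3=c depends on [0:x]
#4=c depends on [3:c]
#5=z depends on [2:z]
#6=x depends on [4:c, 5:z]
#7=z depends on [6:x]
#8=z depends on [7:z]
#9=z depends on [8:z]
#10=z depends on [9:z]
sources: [0:x]
N(rest) = Σ N(rest − s) over sources s of rest; N(one piece) = 1:
  size 1 → [10]=1
  size 2 → [9,10]=1
  size 3 → [8,9,10]=1
  size 4 → [7,8,9,10]=1
  size 5 → [6,7,8,9,10]=1
  size 6 → [4,6,7,8,9,10]=1  [5,6,7,8,9,10]=1
  size 7 → [2,5,6,7,8,9,10]=1  [3,4,6,7,8,9,10]=1  [4,5,6,7,8,9,10]=2
  size 8 → [1,2,5,6,7,8,9,10]=1  [2,4,5,6,7,8,9,10]=3  [3,4,5,6,7,8,9,10]=3
  size 9 → [1,2,4,5,6,7,8,9,10]=4  [2,3,4,5,6,7,8,9,10]=6
  first=0(x) contributes 10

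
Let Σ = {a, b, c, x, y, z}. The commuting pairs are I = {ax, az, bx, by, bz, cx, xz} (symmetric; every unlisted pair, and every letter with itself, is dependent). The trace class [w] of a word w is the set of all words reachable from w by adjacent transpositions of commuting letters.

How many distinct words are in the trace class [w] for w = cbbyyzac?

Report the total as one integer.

#0=c has no predecessor
#1=b depends on [0:c]
#2=b depends on [1:b]
#3=y depends on [0:c]
#4=y depends on [3:y]
#5=z depends on [4:y]
#6=a depends on [2:b, 4:y]
#7=c depends on [5:z, 6:a]
sources: [0:c]
N(rest) = Σ N(rest − s) over sources s of rest; N(one piece) = 1:
  size 1 → [7]=1
  size 2 → [5,7]=1  [6,7]=1
  size 3 → [2,6,7]=1  [5,6,7]=2
  size 4 → [1,2,6,7]=1  [2,5,6,7]=3  [4,5,6,7]=2
  size 5 → [1,2,5,6,7]=4  [2,4,5,6,7]=5  [3,4,5,6,7]=2
  size 6 → [1,2,4,5,6,7]=9  [2,3,4,5,6,7]=7
  first=0(c) contributes 16

16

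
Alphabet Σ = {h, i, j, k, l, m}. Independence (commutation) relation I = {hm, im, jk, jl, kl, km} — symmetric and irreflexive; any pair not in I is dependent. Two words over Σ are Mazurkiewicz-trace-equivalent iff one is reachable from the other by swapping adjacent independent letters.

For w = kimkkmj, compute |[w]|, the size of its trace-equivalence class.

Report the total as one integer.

0(k) covers ∅
1(i) covers 0:k
2(m) covers ∅
3(k) covers 1:i
4(k) covers 3:k
5(m) covers 2:m
6(j) covers 1:i, 5:m
floor of heap: 0:k, 2:m
completions by unplaced set U, small U first (add the entries for U minus each lowest piece of U):
  |U|=1: {4}:1  {6}:1
  |U|=2: {3,4}:1  {4,6}:2  {5,6}:1
  |U|=3: {2,5,6}:1  {3,4,6}:3  {4,5,6}:3
  |U|=4: {1,3,4,6}:3  {2,4,5,6}:4  {3,4,5,6}:6
  |U|=5: {0,1,3,4,6}:3  {1,3,4,5,6}:9  {2,3,4,5,6}:10
  start at 0(k): 19
  start at 2(m): 12
sum over floor = 31

31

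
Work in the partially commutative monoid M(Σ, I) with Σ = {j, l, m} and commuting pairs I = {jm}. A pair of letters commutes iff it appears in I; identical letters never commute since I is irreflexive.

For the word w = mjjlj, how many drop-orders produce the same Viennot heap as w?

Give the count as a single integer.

3

#0=m has no predecessor
#1=j has no predecessor
#2=j depends on [1:j]
#3=l depends on [0:m, 2:j]
#4=j depends on [3:l]
sources: [0:m, 1:j]
N(rest) = Σ N(rest − s) over sources s of rest; N(one piece) = 1:
  size 1 → [4]=1
  size 2 → [3,4]=1
  size 3 → [0,3,4]=1  [2,3,4]=1
  first=0(m) contributes 1
  first=1(j) contributes 2
|[w]| = 3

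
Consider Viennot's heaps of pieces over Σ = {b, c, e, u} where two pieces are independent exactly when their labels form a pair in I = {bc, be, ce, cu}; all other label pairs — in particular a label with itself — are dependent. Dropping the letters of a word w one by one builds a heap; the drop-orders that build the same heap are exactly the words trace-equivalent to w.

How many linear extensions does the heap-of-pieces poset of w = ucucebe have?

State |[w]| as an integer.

#0=u has no predecessor
#1=c has no predecessor
#2=u depends on [0:u]
#3=c depends on [1:c]
#4=e depends on [2:u]
#5=b depends on [2:u]
#6=e depends on [4:e]
sources: [0:u, 1:c]
N(rest) = Σ N(rest − s) over sources s of rest; N(one piece) = 1:
  size 1 → [3]=1  [5]=1  [6]=1
  size 2 → [1,3]=1  [3,5]=2  [3,6]=2  [4,6]=1  [5,6]=2
  size 3 → [1,3,5]=3  [1,3,6]=3  [3,4,6]=3  [3,5,6]=6  [4,5,6]=3
  size 4 → [1,3,4,6]=6  [1,3,5,6]=12  [2,4,5,6]=3  [3,4,5,6]=12
  size 5 → [0,2,4,5,6]=3  [1,3,4,5,6]=30  [2,3,4,5,6]=15
  first=0(u) contributes 45
  first=1(c) contributes 18
|[w]| = 63

63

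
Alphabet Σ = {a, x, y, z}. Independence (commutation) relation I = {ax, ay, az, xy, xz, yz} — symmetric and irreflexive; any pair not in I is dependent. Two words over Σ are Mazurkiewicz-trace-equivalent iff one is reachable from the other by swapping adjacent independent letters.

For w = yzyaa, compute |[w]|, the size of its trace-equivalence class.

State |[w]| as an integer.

#0=y has no predecessor
#1=z has no predecessor
#2=y depends on [0:y]
#3=a has no predecessor
#4=a depends on [3:a]
sources: [0:y, 1:z, 3:a]
N(rest) = Σ N(rest − s) over sources s of rest; N(one piece) = 1:
  size 1 → [1]=1  [2]=1  [4]=1
  size 2 → [0,2]=1  [1,2]=2  [1,4]=2  [2,4]=2  [3,4]=1
  size 3 → [0,1,2]=3  [0,2,4]=3  [1,2,4]=6  [1,3,4]=3  [2,3,4]=3
  first=0(y) contributes 12
  first=1(z) contributes 6
  first=3(a) contributes 12
|[w]| = 30

30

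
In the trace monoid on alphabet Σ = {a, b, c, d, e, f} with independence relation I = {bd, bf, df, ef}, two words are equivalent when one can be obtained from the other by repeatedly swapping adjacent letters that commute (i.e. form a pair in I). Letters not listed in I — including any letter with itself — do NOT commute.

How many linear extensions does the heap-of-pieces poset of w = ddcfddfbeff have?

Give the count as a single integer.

210

drop 0:d onto floor
drop 1:d onto {0:d}
drop 2:c onto {1:d}
drop 3:f onto {2:c}
drop 4:d onto {2:c}
drop 5:d onto {4:d}
drop 6:f onto {3:f}
drop 7:b onto {2:c}
drop 8:e onto {5:d, 7:b}
drop 9:f onto {6:f}
drop 10:f onto {9:f}
ground layer = {0:d}
drop-orders for the pieces not yet dropped (sum over which currently-grounded one goes next):
  1 to go: {8} 1  {10} 1
  2 to go: {5,8} 1  {7,8} 1  {8,10} 2  {9,10} 1
  3 to go: {4,5,8} 1  {5,7,8} 2  {5,8,10} 3  {6,9,10} 1  {7,8,10} 3  {8,9,10} 3
  4 to go: {3,6,9,10} 1  {4,5,7,8} 3  {4,5,8,10} 4  {5,7,8,10} 8  {5,8,9,10} 6  {6,8,9,10} 4  {7,8,9,10} 6
  5 to go: {3,6,8,9,10} 5  {4,5,7,8,10} 15  {4,5,8,9,10} 10  {5,6,8,9,10} 10  {5,7,8,9,10} 20  {6,7,8,9,10} 10
  6 to go: {3,5,6,8,9,10} 15  {3,6,7,8,9,10} 15  {4,5,6,8,9,10} 20  {4,5,7,8,9,10} 45  {5,6,7,8,9,10} 40
  7 to go: {3,4,5,6,8,9,10} 35  {3,5,6,7,8,9,10} 70  {4,5,6,7,8,9,10} 105
  8 to go: {3,4,5,6,7,8,9,10} 210
  9 to go: {2,3,4,5,6,7,8,9,10} 210
  if 0:d drops first: 210 orders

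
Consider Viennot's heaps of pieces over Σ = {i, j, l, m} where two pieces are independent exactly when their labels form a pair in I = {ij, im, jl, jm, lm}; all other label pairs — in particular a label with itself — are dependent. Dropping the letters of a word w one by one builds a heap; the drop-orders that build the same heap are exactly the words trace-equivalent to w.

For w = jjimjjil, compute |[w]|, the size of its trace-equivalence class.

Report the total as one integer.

piece 0:j — minimal
piece 1:j rests on {0:j}
piece 2:i — minimal
piece 3:m — minimal
piece 4:j rests on {1:j}
piece 5:j rests on {4:j}
piece 6:i rests on {2:i}
piece 7:l rests on {6:i}
minimal pieces: {0:j, 2:i, 3:m}
ways to finish when only these pieces remain (= sum over removing one remaining piece with nothing left below it):
  1 left: {3}→1  {5}→1  {7}→1
  2 left: {3,5}→2  {3,7}→2  {4,5}→1  {5,7}→2  {6,7}→1
  3 left: {1,4,5}→1  {2,6,7}→1  {3,4,5}→3  {3,5,7}→6  {3,6,7}→3  {4,5,7}→3  {5,6,7}→3
  4 left: {0,1,4,5}→1  {1,3,4,5}→4  {1,4,5,7}→4  {2,3,6,7}→4  {2,5,6,7}→4  {3,4,5,7}→12  {3,5,6,7}→12  {4,5,6,7}→6
  5 left: {0,1,3,4,5}→5  {0,1,4,5,7}→5  {1,3,4,5,7}→20  {1,4,5,6,7}→10  {2,3,5,6,7}→20  {2,4,5,6,7}→10  {3,4,5,6,7}→30
  6 left: {0,1,3,4,5,7}→30  {0,1,4,5,6,7}→15  {1,2,4,5,6,7}→20  {1,3,4,5,6,7}→60  {2,3,4,5,6,7}→60
  placing 0:j first → 140 extensions
  placing 2:i first → 105 extensions
  placing 3:m first → 35 extensions
total linear extensions = 280

280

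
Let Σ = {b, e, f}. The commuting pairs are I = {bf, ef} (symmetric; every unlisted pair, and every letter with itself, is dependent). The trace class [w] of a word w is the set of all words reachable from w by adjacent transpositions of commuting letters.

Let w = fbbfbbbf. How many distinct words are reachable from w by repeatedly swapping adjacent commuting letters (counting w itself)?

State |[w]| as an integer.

0(f) covers ∅
1(b) covers ∅
2(b) covers 1:b
3(f) covers 0:f
4(b) covers 2:b
5(b) covers 4:b
6(b) covers 5:b
7(f) covers 3:f
floor of heap: 0:f, 1:b
completions by unplaced set U, small U first (add the entries for U minus each lowest piece of U):
  |U|=1: {6}:1  {7}:1
  |U|=2: {3,7}:1  {5,6}:1  {6,7}:2
  |U|=3: {0,3,7}:1  {3,6,7}:3  {4,5,6}:1  {5,6,7}:3
  |U|=4: {0,3,6,7}:4  {2,4,5,6}:1  {3,5,6,7}:6  {4,5,6,7}:4
  |U|=5: {0,3,5,6,7}:10  {1,2,4,5,6}:1  {2,4,5,6,7}:5  {3,4,5,6,7}:10
  |U|=6: {0,3,4,5,6,7}:20  {1,2,4,5,6,7}:6  {2,3,4,5,6,7}:15
  start at 0(f): 21
  start at 1(b): 35
sum over floor = 56

56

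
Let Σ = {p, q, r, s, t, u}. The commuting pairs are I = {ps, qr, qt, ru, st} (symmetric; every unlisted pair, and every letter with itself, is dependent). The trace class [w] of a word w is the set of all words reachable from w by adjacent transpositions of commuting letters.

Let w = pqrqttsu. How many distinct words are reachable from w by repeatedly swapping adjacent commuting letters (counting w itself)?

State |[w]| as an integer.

19

piece 0:p — minimal
piece 1:q rests on {0:p}
piece 2:r rests on {0:p}
piece 3:q rests on {1:q}
piece 4:t rests on {2:r}
piece 5:t rests on {4:t}
piece 6:s rests on {2:r, 3:q}
piece 7:u rests on {5:t, 6:s}
minimal pieces: {0:p}
ways to finish when only these pieces remain (= sum over removing one remaining piece with nothing left below it):
  1 left: {7}→1
  2 left: {5,7}→1  {6,7}→1
  3 left: {3,6,7}→1  {4,5,7}→1  {5,6,7}→2
  4 left: {1,3,6,7}→1  {3,5,6,7}→3  {4,5,6,7}→3
  5 left: {1,3,5,6,7}→4  {2,4,5,6,7}→3  {3,4,5,6,7}→6
  6 left: {1,3,4,5,6,7}→10  {2,3,4,5,6,7}→9
  placing 0:p first → 19 extensions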